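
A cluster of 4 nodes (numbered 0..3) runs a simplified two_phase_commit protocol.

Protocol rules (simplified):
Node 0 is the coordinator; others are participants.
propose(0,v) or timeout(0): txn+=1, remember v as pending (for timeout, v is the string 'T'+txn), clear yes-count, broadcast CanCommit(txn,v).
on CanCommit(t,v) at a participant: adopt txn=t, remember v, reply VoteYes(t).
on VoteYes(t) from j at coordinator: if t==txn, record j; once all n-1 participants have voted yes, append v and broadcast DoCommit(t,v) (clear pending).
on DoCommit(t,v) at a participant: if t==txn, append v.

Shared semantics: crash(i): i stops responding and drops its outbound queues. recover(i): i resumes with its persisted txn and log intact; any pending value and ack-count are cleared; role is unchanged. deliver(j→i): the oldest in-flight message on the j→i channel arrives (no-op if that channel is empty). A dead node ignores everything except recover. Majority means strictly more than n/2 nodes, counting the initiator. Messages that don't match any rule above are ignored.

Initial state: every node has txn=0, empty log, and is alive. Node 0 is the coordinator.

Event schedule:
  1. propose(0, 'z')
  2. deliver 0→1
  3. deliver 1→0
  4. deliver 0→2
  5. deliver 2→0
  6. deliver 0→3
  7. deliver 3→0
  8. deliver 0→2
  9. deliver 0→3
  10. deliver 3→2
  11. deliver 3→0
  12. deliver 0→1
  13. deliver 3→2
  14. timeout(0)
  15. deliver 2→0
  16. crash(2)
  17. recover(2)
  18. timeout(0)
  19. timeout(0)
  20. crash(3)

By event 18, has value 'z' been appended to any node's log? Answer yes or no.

after 1 — propose(0,'z'): n0:coor/t1/[-]
after 2 — deliver 0→1: n1:part/t1/[-]
after 3 — deliver 1→0: ·
after 4 — deliver 0→2: n2:part/t1/[-]
after 5 — deliver 2→0: ·
after 6 — deliver 0→3: n3:part/t1/[-]
after 7 — deliver 3→0: n0:coor/t1/[z]
after 8 — deliver 0→2: n2:part/t1/[z]
after 9 — deliver 0→3: n3:part/t1/[z]
after 10 — deliver 3→2: ·
after 11 — deliver 3→0: ·
after 12 — deliver 0→1: n1:part/t1/[z]
after 13 — deliver 3→2: ·
after 14 — timeout(0): n0:coor/t2/[z]
after 15 — deliver 2→0: ·
after 16 — crash(2): n2:✗part/t1/[z]
after 17 — recover(2): n2:part/t1/[z]
after 18 — timeout(0): n0:coor/t3/[z]

yes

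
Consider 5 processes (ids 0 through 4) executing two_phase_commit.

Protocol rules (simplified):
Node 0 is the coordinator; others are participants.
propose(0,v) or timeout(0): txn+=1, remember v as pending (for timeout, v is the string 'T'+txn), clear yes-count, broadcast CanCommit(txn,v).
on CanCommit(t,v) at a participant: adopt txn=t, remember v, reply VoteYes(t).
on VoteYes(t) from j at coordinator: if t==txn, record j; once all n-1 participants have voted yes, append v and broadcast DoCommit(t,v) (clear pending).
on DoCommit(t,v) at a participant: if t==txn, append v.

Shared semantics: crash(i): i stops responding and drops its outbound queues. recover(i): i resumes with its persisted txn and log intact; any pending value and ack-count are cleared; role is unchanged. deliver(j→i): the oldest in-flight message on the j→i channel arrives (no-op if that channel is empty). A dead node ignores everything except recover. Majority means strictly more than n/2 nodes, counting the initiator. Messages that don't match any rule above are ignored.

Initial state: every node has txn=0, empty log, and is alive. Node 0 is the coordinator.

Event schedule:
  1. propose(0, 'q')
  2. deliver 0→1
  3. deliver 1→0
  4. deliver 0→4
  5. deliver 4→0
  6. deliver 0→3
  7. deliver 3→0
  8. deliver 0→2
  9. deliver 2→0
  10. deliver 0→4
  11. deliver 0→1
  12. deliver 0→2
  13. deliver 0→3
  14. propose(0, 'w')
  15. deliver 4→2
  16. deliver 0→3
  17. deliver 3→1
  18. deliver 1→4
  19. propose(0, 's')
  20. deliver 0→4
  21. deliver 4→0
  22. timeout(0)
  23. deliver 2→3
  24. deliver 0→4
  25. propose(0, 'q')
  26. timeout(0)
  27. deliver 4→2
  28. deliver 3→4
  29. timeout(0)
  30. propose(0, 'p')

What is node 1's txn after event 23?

1

[1] propose(0,'q') → N0(coor t1 [-])
[2] deliver 0→1 → N1(part t1 [-])
[3] deliver 1→0 → ∅
[4] deliver 0→4 → N4(part t1 [-])
[5] deliver 4→0 → ∅
[6] deliver 0→3 → N3(part t1 [-])
[7] deliver 3→0 → ∅
[8] deliver 0→2 → N2(part t1 [-])
[9] deliver 2→0 → N0(coor t1 [q])
[10] deliver 0→4 → N4(part t1 [q])
[11] deliver 0→1 → N1(part t1 [q])
[12] deliver 0→2 → N2(part t1 [q])
[13] deliver 0→3 → N3(part t1 [q])
[14] propose(0,'w') → N0(coor t2 [q])
[15] deliver 4→2 → ∅
[16] deliver 0→3 → N3(part t2 [q])
[17] deliver 3→1 → ∅
[18] deliver 1→4 → ∅
[19] propose(0,'s') → N0(coor t3 [q])
[20] deliver 0→4 → N4(part t2 [q])
[21] deliver 4→0 → ∅
[22] timeout(0) → N0(coor t4 [q])
[23] deliver 2→3 → ∅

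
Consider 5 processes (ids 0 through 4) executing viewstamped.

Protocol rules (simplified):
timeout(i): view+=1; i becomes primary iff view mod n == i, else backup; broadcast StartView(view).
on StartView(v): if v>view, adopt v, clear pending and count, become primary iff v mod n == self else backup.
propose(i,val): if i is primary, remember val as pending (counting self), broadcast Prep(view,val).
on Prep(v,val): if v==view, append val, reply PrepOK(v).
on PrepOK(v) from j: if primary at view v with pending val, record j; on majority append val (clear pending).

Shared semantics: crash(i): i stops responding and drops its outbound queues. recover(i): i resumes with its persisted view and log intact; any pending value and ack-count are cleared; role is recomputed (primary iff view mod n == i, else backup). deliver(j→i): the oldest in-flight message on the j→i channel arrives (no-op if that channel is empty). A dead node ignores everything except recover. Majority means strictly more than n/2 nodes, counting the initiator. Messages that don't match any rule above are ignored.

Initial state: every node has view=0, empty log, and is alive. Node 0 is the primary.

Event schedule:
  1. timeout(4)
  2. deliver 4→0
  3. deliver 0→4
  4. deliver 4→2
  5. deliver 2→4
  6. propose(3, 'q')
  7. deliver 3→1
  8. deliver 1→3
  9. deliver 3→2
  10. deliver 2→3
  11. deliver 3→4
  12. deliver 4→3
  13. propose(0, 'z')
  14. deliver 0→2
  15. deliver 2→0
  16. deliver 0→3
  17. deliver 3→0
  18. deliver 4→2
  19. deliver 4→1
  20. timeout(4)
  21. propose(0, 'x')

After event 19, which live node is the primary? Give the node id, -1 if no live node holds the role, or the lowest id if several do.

e1 timeout(4): 4[back,v=1,-]
e2 deliver 4→0: 0[back,v=1,-]
e3 deliver 0→4: ·
e4 deliver 4→2: 2[back,v=1,-]
e5 deliver 2→4: ·
e6 propose(3,'q'): ·
e7 deliver 3→1: ·
e8 deliver 1→3: ·
e9 deliver 3→2: ·
e10 deliver 2→3: ·
e11 deliver 3→4: ·
e12 deliver 4→3: 3[back,v=1,-]
e13 propose(0,'z'): ·
e14 deliver 0→2: ·
e15 deliver 2→0: ·
e16 deliver 0→3: ·
e17 deliver 3→0: ·
e18 deliver 4→2: ·
e19 deliver 4→1: 1[prim,v=1,-]

1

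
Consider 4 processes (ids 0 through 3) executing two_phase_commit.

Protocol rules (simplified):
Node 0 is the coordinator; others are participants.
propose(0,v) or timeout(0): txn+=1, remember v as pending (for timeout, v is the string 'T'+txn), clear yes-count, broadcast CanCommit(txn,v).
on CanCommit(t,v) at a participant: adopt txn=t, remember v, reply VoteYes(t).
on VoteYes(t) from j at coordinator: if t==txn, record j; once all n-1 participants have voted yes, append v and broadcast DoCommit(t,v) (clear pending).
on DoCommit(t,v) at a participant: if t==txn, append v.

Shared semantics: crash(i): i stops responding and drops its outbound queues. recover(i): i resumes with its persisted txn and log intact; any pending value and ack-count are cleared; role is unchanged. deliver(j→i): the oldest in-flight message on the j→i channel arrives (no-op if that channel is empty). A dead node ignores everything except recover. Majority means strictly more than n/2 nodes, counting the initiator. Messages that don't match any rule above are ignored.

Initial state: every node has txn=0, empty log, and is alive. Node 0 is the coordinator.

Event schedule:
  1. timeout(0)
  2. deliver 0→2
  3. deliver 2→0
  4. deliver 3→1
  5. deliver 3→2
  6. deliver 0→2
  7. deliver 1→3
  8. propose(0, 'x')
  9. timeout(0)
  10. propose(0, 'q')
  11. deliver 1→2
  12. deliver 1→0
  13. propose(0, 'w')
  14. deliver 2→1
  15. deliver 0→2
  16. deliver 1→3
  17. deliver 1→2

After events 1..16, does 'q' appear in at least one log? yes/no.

after 1 — timeout(0): n0:coor/t1/[-]
after 2 — deliver 0→2: n2:part/t1/[-]
after 3 — deliver 2→0: ·
after 4 — deliver 3→1: ·
after 5 — deliver 3→2: ·
after 6 — deliver 0→2: ·
after 7 — deliver 1→3: ·
after 8 — propose(0,'x'): n0:coor/t2/[-]
after 9 — timeout(0): n0:coor/t3/[-]
after 10 — propose(0,'q'): n0:coor/t4/[-]
after 11 — deliver 1→2: ·
after 12 — deliver 1→0: ·
after 13 — propose(0,'w'): n0:coor/t5/[-]
after 14 — deliver 2→1: ·
after 15 — deliver 0→2: n2:part/t2/[-]
after 16 — deliver 1→3: ·

no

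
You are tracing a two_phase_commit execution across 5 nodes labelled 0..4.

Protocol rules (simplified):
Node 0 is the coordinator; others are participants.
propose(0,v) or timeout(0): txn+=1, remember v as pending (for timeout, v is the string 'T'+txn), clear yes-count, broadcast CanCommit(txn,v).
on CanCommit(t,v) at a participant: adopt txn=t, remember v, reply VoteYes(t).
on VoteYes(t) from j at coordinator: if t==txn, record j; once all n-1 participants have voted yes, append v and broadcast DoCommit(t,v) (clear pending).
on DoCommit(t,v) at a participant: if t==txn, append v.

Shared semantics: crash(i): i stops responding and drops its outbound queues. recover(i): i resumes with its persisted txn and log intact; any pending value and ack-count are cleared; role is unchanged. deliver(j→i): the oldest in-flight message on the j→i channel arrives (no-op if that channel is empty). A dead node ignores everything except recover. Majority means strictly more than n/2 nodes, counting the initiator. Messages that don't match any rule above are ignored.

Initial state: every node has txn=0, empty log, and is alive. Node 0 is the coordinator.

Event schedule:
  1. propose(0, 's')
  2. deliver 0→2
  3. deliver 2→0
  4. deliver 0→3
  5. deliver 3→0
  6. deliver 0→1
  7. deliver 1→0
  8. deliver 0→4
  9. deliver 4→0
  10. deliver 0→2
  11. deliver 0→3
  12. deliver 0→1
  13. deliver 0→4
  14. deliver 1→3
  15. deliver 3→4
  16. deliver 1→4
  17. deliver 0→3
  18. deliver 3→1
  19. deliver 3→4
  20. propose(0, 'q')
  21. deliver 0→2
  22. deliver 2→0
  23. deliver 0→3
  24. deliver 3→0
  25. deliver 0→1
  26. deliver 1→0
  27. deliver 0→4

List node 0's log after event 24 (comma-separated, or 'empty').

after 1 — propose(0,'s'): n0:coor/t1/[-]
after 2 — deliver 0→2: n2:part/t1/[-]
after 3 — deliver 2→0: ·
after 4 — deliver 0→3: n3:part/t1/[-]
after 5 — deliver 3→0: ·
after 6 — deliver 0→1: n1:part/t1/[-]
after 7 — deliver 1→0: ·
after 8 — deliver 0→4: n4:part/t1/[-]
after 9 — deliver 4→0: n0:coor/t1/[s]
after 10 — deliver 0→2: n2:part/t1/[s]
after 11 — deliver 0→3: n3:part/t1/[s]
after 12 — deliver 0→1: n1:part/t1/[s]
after 13 — deliver 0→4: n4:part/t1/[s]
after 14 — deliver 1→3: ·
after 15 — deliver 3→4: ·
after 16 — deliver 1→4: ·
after 17 — deliver 0→3: ·
after 18 — deliver 3→1: ·
after 19 — deliver 3→4: ·
after 20 — propose(0,'q'): n0:coor/t2/[s]
after 21 — deliver 0→2: n2:part/t2/[s]
after 22 — deliver 2→0: ·
after 23 — deliver 0→3: n3:part/t2/[s]
after 24 — deliver 3→0: ·

s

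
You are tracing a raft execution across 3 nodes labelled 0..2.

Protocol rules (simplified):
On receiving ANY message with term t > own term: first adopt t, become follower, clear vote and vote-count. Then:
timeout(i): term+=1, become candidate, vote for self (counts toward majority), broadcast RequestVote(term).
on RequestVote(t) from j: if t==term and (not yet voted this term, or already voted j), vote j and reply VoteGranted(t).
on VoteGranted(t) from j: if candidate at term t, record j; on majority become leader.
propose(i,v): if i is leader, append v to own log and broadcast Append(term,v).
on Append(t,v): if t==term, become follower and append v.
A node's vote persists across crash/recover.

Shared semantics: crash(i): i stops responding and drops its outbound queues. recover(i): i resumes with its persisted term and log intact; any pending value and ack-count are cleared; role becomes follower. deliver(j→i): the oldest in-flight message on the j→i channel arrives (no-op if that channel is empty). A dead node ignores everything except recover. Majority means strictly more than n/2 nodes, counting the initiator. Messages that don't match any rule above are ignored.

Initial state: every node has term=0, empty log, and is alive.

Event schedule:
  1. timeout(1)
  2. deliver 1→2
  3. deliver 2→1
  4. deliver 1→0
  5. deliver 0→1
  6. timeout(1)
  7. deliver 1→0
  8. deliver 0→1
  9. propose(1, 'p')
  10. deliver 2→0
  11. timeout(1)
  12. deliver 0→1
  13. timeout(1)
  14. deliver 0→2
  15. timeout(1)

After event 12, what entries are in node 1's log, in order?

1. timeout(1):  <1:cand t1 ->
2. deliver 1→2:  <2:foll t1 ->
3. deliver 2→1:  <1:lead t1 ->
4. deliver 1→0:  <0:foll t1 ->
5. deliver 0→1:  nop
6. timeout(1):  <1:cand t2 ->
7. deliver 1→0:  <0:foll t2 ->
8. deliver 0→1:  <1:lead t2 ->
9. propose(1,'p'):  <1:lead t2 p>
10. deliver 2→0:  nop
11. timeout(1):  <1:cand t3 p>
12. deliver 0→1:  nop

p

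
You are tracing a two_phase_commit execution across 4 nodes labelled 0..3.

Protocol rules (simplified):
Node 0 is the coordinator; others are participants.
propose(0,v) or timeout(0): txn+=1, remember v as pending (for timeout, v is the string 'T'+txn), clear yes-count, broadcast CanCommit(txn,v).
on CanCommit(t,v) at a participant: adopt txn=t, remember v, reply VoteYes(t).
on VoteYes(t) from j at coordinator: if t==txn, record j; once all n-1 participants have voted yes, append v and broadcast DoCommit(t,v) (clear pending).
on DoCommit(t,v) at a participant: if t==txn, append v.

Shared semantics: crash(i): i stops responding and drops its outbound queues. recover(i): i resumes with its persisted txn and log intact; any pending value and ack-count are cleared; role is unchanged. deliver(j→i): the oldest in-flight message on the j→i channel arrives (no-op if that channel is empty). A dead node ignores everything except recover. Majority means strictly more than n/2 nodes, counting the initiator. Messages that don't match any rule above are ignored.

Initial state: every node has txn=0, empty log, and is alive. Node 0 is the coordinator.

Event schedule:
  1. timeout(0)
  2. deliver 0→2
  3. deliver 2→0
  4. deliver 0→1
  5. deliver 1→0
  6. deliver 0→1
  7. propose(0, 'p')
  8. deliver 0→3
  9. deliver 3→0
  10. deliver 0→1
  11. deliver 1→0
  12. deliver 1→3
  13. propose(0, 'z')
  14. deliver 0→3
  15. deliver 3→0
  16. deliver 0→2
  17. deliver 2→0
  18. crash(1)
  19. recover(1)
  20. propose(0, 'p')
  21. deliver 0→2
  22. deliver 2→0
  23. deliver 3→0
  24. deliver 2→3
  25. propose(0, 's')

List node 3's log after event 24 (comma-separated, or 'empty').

step 1 timeout(0): 0={coor,t=1,log=-}
step 2 deliver 0→2: 2={part,t=1,log=-}
step 3 deliver 2→0: —
step 4 deliver 0→1: 1={part,t=1,log=-}
step 5 deliver 1→0: —
step 6 deliver 0→1: —
step 7 propose(0,'p'): 0={coor,t=2,log=-}
step 8 deliver 0→3: 3={part,t=1,log=-}
step 9 deliver 3→0: —
step 10 deliver 0→1: 1={part,t=2,log=-}
step 11 deliver 1→0: —
step 12 deliver 1→3: —
step 13 propose(0,'z'): 0={coor,t=3,log=-}
step 14 deliver 0→3: 3={part,t=2,log=-}
step 15 deliver 3→0: —
step 16 deliver 0→2: 2={part,t=2,log=-}
step 17 deliver 2→0: —
step 18 crash(1): 1={✗part,t=2,log=-}
step 19 recover(1): 1={part,t=2,log=-}
step 20 propose(0,'p'): 0={coor,t=4,log=-}
step 21 deliver 0→2: 2={part,t=3,log=-}
step 22 deliver 2→0: —
step 23 deliver 3→0: —
step 24 deliver 2→3: —

empty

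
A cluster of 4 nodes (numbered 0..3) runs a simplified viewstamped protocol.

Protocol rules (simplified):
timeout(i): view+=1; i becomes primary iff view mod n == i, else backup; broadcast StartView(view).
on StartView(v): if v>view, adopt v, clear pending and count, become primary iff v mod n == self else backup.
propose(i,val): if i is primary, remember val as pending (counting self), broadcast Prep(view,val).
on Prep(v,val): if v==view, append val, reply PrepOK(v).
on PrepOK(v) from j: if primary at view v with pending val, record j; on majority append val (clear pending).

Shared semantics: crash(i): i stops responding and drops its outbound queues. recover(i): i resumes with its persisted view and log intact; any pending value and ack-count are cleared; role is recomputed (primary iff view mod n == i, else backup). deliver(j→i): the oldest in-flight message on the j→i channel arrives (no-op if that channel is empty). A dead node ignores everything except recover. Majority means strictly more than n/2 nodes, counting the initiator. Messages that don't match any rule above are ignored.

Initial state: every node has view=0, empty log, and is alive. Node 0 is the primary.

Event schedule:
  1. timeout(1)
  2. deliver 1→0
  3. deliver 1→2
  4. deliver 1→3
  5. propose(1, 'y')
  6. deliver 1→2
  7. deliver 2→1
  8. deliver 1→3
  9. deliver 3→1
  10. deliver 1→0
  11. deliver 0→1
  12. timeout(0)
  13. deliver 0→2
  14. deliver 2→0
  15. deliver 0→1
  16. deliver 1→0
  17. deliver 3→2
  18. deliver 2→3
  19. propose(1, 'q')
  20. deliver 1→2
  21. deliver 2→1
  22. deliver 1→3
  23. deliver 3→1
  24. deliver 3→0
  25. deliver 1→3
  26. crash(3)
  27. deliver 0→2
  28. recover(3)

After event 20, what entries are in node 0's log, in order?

e1 timeout(1): 1[prim,v=1,-]
e2 deliver 1→0: 0[back,v=1,-]
e3 deliver 1→2: 2[back,v=1,-]
e4 deliver 1→3: 3[back,v=1,-]
e5 propose(1,'y'): ·
e6 deliver 1→2: 2[back,v=1,y]
e7 deliver 2→1: ·
e8 deliver 1→3: 3[back,v=1,y]
e9 deliver 3→1: 1[prim,v=1,y]
e10 deliver 1→0: 0[back,v=1,y]
e11 deliver 0→1: ·
e12 timeout(0): 0[back,v=2,y]
e13 deliver 0→2: 2[prim,v=2,y]
e14 deliver 2→0: ·
e15 deliver 0→1: 1[back,v=2,y]
e16 deliver 1→0: ·
e17 deliver 3→2: ·
e18 deliver 2→3: ·
e19 propose(1,'q'): ·
e20 deliver 1→2: ·

y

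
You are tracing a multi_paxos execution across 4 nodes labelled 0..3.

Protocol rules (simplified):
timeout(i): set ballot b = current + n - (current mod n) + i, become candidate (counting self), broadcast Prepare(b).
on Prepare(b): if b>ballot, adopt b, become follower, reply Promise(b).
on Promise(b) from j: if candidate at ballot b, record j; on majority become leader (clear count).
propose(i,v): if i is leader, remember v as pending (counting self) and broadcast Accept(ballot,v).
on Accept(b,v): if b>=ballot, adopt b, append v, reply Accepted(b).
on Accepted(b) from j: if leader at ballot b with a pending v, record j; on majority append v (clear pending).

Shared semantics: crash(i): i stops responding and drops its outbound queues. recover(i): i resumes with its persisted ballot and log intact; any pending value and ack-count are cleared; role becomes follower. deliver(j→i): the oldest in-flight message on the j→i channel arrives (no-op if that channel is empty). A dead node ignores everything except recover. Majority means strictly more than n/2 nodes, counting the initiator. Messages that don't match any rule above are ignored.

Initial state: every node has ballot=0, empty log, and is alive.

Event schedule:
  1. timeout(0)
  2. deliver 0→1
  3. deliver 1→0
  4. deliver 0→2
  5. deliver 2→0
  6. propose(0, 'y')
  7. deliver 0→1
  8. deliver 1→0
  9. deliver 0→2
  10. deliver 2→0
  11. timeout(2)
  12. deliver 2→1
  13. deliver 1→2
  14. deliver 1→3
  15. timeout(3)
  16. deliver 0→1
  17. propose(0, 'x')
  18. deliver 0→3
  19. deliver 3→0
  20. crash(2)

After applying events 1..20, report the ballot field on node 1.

e1 timeout(0): 0[cand,b=4,-]
e2 deliver 0→1: 1[foll,b=4,-]
e3 deliver 1→0: ·
e4 deliver 0→2: 2[foll,b=4,-]
e5 deliver 2→0: 0[lead,b=4,-]
e6 propose(0,'y'): ·
e7 deliver 0→1: 1[foll,b=4,y]
e8 deliver 1→0: ·
e9 deliver 0→2: 2[foll,b=4,y]
e10 deliver 2→0: 0[lead,b=4,y]
e11 timeout(2): 2[cand,b=10,y]
e12 deliver 2→1: 1[foll,b=10,y]
e13 deliver 1→2: ·
e14 deliver 1→3: ·
e15 timeout(3): 3[cand,b=7,-]
e16 deliver 0→1: ·
e17 propose(0,'x'): ·
e18 deliver 0→3: ·
e19 deliver 3→0: 0[foll,b=7,y]
e20 crash(2): 2[✗cand,b=10,y]

10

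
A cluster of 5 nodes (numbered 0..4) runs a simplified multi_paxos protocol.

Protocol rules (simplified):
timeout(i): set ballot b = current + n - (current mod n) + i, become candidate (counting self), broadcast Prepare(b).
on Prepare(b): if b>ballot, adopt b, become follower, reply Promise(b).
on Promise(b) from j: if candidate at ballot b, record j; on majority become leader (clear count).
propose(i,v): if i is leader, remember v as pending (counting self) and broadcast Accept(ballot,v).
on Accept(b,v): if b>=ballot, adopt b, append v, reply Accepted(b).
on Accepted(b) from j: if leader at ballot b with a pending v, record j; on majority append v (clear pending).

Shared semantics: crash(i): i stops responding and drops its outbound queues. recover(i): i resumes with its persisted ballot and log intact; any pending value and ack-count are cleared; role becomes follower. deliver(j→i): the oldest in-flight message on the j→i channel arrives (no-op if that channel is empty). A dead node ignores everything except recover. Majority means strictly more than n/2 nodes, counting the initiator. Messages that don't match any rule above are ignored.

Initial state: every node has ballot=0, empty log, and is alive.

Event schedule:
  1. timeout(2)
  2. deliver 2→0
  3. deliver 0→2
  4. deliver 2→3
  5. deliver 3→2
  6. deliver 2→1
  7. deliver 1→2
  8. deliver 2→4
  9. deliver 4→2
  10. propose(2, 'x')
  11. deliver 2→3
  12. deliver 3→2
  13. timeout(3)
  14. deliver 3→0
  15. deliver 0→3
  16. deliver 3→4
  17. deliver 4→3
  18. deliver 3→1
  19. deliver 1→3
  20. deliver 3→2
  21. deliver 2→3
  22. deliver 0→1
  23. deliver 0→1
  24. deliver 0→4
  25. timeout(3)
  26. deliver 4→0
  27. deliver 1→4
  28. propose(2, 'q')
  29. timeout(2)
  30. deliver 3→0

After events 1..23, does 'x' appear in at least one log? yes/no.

after 1 — timeout(2): n2:cand/b7/[-]
after 2 — deliver 2→0: n0:foll/b7/[-]
after 3 — deliver 0→2: ·
after 4 — deliver 2→3: n3:foll/b7/[-]
after 5 — deliver 3→2: n2:lead/b7/[-]
after 6 — deliver 2→1: n1:foll/b7/[-]
after 7 — deliver 1→2: ·
after 8 — deliver 2→4: n4:foll/b7/[-]
after 9 — deliver 4→2: ·
after 10 — propose(2,'x'): ·
after 11 — deliver 2→3: n3:foll/b7/[x]
after 12 — deliver 3→2: ·
after 13 — timeout(3): n3:cand/b13/[x]
after 14 — deliver 3→0: n0:foll/b13/[-]
after 15 — deliver 0→3: ·
after 16 — deliver 3→4: n4:foll/b13/[-]
after 17 — deliver 4→3: n3:lead/b13/[x]
after 18 — deliver 3→1: n1:foll/b13/[-]
after 19 — deliver 1→3: ·
after 20 — deliver 3→2: n2:foll/b13/[-]
after 21 — deliver 2→3: ·
after 22 — deliver 0→1: ·
after 23 — deliver 0→1: ·

yes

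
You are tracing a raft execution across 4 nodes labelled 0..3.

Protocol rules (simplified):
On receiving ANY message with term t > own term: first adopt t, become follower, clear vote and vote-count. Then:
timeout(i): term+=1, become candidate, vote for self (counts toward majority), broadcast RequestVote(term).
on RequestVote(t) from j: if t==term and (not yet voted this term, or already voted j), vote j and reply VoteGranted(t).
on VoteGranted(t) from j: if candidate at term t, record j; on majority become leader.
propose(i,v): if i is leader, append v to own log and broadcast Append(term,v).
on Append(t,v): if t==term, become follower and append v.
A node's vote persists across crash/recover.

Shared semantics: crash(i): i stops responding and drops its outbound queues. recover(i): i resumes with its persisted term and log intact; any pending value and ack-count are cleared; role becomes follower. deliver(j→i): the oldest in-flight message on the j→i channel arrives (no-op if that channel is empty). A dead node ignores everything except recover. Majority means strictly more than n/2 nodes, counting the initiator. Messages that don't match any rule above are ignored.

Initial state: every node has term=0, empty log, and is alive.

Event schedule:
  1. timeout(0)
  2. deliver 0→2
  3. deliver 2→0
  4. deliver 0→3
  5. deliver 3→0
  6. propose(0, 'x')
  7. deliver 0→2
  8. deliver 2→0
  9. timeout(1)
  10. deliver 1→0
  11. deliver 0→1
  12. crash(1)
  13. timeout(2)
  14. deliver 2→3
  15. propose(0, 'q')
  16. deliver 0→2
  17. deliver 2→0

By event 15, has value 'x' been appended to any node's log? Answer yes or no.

yes

e1 timeout(0): 0[cand,t=1,-]
e2 deliver 0→2: 2[foll,t=1,-]
e3 deliver 2→0: ·
e4 deliver 0→3: 3[foll,t=1,-]
e5 deliver 3→0: 0[lead,t=1,-]
e6 propose(0,'x'): 0[lead,t=1,x]
e7 deliver 0→2: 2[foll,t=1,x]
e8 deliver 2→0: ·
e9 timeout(1): 1[cand,t=1,-]
e10 deliver 1→0: ·
e11 deliver 0→1: ·
e12 crash(1): 1[✗cand,t=1,-]
e13 timeout(2): 2[cand,t=2,x]
e14 deliver 2→3: 3[foll,t=2,-]
e15 propose(0,'q'): 0[lead,t=1,x,q]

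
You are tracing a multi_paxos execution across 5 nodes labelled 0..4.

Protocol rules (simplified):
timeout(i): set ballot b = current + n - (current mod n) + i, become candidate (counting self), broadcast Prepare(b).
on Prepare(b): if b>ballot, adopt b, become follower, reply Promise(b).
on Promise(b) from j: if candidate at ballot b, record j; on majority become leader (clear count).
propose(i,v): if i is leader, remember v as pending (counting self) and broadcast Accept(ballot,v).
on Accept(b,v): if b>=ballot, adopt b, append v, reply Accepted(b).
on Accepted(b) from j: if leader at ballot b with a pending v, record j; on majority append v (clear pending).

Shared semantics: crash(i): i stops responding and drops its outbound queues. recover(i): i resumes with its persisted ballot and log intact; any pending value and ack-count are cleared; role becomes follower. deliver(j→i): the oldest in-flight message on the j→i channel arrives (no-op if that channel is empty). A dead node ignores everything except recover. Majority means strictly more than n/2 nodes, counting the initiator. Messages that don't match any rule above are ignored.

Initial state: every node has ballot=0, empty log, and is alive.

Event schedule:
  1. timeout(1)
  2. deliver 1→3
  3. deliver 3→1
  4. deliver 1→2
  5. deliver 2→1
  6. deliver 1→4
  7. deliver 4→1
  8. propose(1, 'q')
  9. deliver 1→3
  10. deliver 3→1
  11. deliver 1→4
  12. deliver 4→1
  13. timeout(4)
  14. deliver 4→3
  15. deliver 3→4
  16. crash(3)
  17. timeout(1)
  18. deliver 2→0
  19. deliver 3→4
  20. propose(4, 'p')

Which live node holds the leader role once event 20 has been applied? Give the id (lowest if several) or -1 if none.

-1

after 1 — timeout(1): n1:cand/b6/[-]
after 2 — deliver 1→3: n3:foll/b6/[-]
after 3 — deliver 3→1: ·
after 4 — deliver 1→2: n2:foll/b6/[-]
after 5 — deliver 2→1: n1:lead/b6/[-]
after 6 — deliver 1→4: n4:foll/b6/[-]
after 7 — deliver 4→1: ·
after 8 — propose(1,'q'): ·
after 9 — deliver 1→3: n3:foll/b6/[q]
after 10 — deliver 3→1: ·
after 11 — deliver 1→4: n4:foll/b6/[q]
after 12 — deliver 4→1: n1:lead/b6/[q]
after 13 — timeout(4): n4:cand/b14/[q]
after 14 — deliver 4→3: n3:foll/b14/[q]
after 15 — deliver 3→4: ·
after 16 — crash(3): n3:✗foll/b14/[q]
after 17 — timeout(1): n1:cand/b11/[q]
after 18 — deliver 2→0: ·
after 19 — deliver 3→4: ·
after 20 — propose(4,'p'): ·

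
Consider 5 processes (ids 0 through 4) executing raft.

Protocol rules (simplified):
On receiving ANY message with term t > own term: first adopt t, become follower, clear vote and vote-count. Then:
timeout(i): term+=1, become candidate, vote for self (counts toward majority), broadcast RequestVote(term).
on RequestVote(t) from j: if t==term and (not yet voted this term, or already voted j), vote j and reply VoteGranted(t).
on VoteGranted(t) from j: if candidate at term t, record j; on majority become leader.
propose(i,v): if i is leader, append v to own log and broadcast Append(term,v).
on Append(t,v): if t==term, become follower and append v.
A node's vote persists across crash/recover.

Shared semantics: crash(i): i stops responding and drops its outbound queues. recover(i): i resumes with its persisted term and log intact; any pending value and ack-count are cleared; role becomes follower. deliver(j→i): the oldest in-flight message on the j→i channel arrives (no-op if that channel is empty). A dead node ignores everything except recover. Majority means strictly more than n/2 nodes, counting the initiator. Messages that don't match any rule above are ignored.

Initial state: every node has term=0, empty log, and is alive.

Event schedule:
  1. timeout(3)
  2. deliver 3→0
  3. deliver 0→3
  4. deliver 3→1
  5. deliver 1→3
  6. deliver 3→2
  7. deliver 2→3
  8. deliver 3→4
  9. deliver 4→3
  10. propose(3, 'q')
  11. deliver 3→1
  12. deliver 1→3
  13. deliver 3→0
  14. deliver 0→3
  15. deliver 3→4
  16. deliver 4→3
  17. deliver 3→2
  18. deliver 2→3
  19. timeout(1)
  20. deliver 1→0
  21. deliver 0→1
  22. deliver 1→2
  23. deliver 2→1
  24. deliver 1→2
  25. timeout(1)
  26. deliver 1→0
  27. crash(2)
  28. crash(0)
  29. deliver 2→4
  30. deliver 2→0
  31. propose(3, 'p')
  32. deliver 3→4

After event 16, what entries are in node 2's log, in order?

step 1 timeout(3): 3={cand,t=1,log=-}
step 2 deliver 3→0: 0={foll,t=1,log=-}
step 3 deliver 0→3: —
step 4 deliver 3→1: 1={foll,t=1,log=-}
step 5 deliver 1→3: 3={lead,t=1,log=-}
step 6 deliver 3→2: 2={foll,t=1,log=-}
step 7 deliver 2→3: —
step 8 deliver 3→4: 4={foll,t=1,log=-}
step 9 deliver 4→3: —
step 10 propose(3,'q'): 3={lead,t=1,log=q}
step 11 deliver 3→1: 1={foll,t=1,log=q}
step 12 deliver 1→3: —
step 13 deliver 3→0: 0={foll,t=1,log=q}
step 14 deliver 0→3: —
step 15 deliver 3→4: 4={foll,t=1,log=q}
step 16 deliver 4→3: —

empty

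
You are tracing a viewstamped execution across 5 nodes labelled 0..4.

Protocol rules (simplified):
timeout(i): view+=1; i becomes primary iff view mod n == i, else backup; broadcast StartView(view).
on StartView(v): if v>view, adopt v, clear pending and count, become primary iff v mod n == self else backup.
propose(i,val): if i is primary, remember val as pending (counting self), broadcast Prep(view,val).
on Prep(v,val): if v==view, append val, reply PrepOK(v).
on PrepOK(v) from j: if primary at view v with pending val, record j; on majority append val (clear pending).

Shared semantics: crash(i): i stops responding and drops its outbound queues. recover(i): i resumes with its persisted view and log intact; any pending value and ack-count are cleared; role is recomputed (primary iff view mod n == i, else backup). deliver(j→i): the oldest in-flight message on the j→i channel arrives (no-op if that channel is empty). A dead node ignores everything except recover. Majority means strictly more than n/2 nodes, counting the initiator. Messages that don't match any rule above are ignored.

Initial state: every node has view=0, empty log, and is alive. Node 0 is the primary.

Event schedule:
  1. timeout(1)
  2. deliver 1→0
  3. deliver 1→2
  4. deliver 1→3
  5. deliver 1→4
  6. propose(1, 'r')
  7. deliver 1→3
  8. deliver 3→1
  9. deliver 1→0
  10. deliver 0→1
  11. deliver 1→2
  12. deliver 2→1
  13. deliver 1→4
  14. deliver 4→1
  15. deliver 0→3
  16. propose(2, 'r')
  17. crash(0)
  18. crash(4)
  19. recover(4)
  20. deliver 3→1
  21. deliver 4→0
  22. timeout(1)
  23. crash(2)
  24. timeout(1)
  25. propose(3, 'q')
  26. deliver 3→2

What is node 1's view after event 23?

2

e1 timeout(1): 1[prim,v=1,-]
e2 deliver 1→0: 0[back,v=1,-]
e3 deliver 1→2: 2[back,v=1,-]
e4 deliver 1→3: 3[back,v=1,-]
e5 deliver 1→4: 4[back,v=1,-]
e6 propose(1,'r'): ·
e7 deliver 1→3: 3[back,v=1,r]
e8 deliver 3→1: ·
e9 deliver 1→0: 0[back,v=1,r]
e10 deliver 0→1: 1[prim,v=1,r]
e11 deliver 1→2: 2[back,v=1,r]
e12 deliver 2→1: ·
e13 deliver 1→4: 4[back,v=1,r]
e14 deliver 4→1: ·
e15 deliver 0→3: ·
e16 propose(2,'r'): ·
e17 crash(0): 0[✗back,v=1,r]
e18 crash(4): 4[✗back,v=1,r]
e19 recover(4): 4[back,v=1,r]
e20 deliver 3→1: ·
e21 deliver 4→0: ·
e22 timeout(1): 1[back,v=2,r]
e23 crash(2): 2[✗back,v=1,r]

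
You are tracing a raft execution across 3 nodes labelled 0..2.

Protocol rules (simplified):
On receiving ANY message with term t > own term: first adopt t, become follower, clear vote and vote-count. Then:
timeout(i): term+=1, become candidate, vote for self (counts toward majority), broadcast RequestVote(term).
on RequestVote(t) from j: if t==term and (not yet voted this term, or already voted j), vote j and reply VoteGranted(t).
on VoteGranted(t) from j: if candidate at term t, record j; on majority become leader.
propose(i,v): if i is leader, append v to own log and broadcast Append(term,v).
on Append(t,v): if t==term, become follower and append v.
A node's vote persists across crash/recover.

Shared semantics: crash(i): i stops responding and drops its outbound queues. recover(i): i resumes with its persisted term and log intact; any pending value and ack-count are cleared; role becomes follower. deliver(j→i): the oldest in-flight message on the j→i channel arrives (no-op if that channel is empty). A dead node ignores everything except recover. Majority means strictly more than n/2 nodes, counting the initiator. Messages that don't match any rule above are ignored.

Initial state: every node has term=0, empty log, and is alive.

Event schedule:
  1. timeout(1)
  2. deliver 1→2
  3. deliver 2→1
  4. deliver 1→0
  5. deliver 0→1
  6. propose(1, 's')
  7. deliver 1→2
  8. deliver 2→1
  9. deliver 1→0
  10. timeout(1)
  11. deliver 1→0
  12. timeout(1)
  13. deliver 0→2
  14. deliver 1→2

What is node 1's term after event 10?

after 1 — timeout(1): n1:cand/t1/[-]
after 2 — deliver 1→2: n2:foll/t1/[-]
after 3 — deliver 2→1: n1:lead/t1/[-]
after 4 — deliver 1→0: n0:foll/t1/[-]
after 5 — deliver 0→1: ·
after 6 — propose(1,'s'): n1:lead/t1/[s]
after 7 — deliver 1→2: n2:foll/t1/[s]
after 8 — deliver 2→1: ·
after 9 — deliver 1→0: n0:foll/t1/[s]
after 10 — timeout(1): n1:cand/t2/[s]

2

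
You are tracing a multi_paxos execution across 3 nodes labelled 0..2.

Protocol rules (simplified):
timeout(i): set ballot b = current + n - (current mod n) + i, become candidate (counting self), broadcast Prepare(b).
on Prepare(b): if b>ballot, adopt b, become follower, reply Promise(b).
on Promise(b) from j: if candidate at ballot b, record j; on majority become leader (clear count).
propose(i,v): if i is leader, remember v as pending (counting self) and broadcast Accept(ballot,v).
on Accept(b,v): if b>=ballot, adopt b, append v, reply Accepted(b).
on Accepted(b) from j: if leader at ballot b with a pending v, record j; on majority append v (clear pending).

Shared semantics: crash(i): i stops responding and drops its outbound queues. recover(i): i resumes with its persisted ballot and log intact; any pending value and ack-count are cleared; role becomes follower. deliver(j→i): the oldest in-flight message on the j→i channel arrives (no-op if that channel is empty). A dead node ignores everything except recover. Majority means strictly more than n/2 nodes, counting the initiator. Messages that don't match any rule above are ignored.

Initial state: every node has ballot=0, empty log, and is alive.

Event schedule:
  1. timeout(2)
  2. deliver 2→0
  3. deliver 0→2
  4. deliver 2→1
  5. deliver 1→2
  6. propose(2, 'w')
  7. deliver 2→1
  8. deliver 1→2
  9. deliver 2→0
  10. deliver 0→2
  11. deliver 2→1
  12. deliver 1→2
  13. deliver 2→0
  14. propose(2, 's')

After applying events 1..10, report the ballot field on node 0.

[1] timeout(2) → N2(cand b5 [-])
[2] deliver 2→0 → N0(foll b5 [-])
[3] deliver 0→2 → N2(lead b5 [-])
[4] deliver 2→1 → N1(foll b5 [-])
[5] deliver 1→2 → ∅
[6] propose(2,'w') → ∅
[7] deliver 2→1 → N1(foll b5 [w])
[8] deliver 1→2 → N2(lead b5 [w])
[9] deliver 2→0 → N0(foll b5 [w])
[10] deliver 0→2 → ∅

5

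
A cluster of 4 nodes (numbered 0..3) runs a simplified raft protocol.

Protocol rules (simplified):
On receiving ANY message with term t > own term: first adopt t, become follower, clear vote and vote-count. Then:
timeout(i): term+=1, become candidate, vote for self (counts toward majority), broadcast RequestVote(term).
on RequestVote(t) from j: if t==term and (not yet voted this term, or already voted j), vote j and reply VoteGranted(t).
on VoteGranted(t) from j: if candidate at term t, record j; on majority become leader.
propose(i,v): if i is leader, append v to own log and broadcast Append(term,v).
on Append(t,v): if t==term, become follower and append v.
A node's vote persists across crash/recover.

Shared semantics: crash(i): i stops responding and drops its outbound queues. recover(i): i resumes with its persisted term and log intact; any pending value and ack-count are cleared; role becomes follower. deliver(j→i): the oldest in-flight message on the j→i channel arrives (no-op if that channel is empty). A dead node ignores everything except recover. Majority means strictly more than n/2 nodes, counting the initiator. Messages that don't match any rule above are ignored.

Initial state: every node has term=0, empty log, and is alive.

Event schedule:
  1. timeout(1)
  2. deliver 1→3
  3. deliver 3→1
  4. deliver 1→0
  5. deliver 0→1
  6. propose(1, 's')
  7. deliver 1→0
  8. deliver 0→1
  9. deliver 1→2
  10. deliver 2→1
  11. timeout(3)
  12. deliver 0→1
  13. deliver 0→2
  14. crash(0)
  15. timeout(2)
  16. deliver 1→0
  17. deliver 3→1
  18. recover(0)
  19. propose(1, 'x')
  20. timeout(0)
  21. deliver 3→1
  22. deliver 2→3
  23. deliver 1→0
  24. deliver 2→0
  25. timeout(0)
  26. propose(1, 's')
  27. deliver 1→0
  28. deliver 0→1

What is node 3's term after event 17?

2

1. timeout(1):  <1:cand t1 ->
2. deliver 1→3:  <3:foll t1 ->
3. deliver 3→1:  nop
4. deliver 1→0:  <0:foll t1 ->
5. deliver 0→1:  <1:lead t1 ->
6. propose(1,'s'):  <1:lead t1 s>
7. deliver 1→0:  <0:foll t1 s>
8. deliver 0→1:  nop
9. deliver 1→2:  <2:foll t1 ->
10. deliver 2→1:  nop
11. timeout(3):  <3:cand t2 ->
12. deliver 0→1:  nop
13. deliver 0→2:  nop
14. crash(0):  <0:✗foll t1 s>
15. timeout(2):  <2:cand t2 ->
16. deliver 1→0:  nop
17. deliver 3→1:  <1:foll t2 s>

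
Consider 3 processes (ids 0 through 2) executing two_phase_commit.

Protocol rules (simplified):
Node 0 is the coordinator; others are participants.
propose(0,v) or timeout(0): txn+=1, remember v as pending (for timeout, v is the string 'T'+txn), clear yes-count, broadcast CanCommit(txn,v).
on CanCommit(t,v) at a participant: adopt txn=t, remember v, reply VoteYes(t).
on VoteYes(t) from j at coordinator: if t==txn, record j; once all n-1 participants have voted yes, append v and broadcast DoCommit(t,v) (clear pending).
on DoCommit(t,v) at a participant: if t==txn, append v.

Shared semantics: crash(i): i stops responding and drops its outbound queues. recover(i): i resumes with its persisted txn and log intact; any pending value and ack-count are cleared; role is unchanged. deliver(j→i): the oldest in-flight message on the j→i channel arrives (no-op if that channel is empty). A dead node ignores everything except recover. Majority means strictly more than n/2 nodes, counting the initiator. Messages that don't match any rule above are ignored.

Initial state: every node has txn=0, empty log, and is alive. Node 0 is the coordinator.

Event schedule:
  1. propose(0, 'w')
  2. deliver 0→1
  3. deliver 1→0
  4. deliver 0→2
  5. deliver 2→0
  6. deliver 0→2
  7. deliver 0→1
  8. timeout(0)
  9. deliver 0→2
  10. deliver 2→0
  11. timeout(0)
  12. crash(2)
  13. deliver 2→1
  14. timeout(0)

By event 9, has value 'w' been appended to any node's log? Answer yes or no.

yes

e1 propose(0,'w'): 0[coor,t=1,-]
e2 deliver 0→1: 1[part,t=1,-]
e3 deliver 1→0: ·
e4 deliver 0→2: 2[part,t=1,-]
e5 deliver 2→0: 0[coor,t=1,w]
e6 deliver 0→2: 2[part,t=1,w]
e7 deliver 0→1: 1[part,t=1,w]
e8 timeout(0): 0[coor,t=2,w]
e9 deliver 0→2: 2[part,t=2,w]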